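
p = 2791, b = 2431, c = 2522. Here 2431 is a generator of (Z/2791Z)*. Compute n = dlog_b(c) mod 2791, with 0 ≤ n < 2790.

318

Baby-step giant-step with m = ceil(sqrt(2790)) = 53.
Baby table (2431^j mod 2791 for j=0..52):
  0:1  1:2431  2:1214  3:1147  4:148  5:2540  6:1048  7:2296
  8:2367  9:1926  10:1599  11:2097  12:1441  13:366  14:2208  15:555
  16:1152  17:1139  18:237  19:1201  20:245  21:1112  22:1584  23:1915
  24:2768  25:2698  26:2779  27:1529  28:2178  29:191  30:1015  31:221
  32:1379  33:358  34:2297  35:2007  36:349  37:2746  38:2245  39:1190
  40:1414  41:1713  42:131  43:287  44:2738  45:2334  46:2642  47:611
  48:529  49:2139  50:276  51:1116  52:144
Giant step factor: 2431^(-53) ≡ 1507 (mod 2791).
Scan 2522·1507^i mod 2791 for i = 0, 1, …:
  i=0: 2522   i=1: 2103   i=2: 1436   i=3: 1027
  i=4: 1475   i=5: 1189   i=6: 1
Match at i=6, j=0: n = 6·53 + 0 = 318.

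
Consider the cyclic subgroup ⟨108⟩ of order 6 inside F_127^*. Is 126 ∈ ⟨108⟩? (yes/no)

yes

126 ∈ ⟨108⟩ iff 126^6 ≡ 1 (mod 127), since |⟨108⟩| = 6.
126^6 mod 127 = 1.
Since 1 = 1, 126 lies in the subgroup.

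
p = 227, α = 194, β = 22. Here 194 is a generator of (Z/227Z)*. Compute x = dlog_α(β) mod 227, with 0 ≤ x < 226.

Baby-step giant-step with m = ceil(sqrt(226)) = 16.
Baby table (194^j mod 227 for j=0..15):
  0:1  1:194  2:181  3:156  4:73  5:88  6:47  7:38
  8:108  9:68  10:26  11:50  12:166  13:197  14:82  15:18
Giant step factor: 194^(-16) ≡ 167 (mod 227).
Scan 22·167^i mod 227 for i = 0, 1, …:
  i=0: 22   i=1: 42   i=2: 204   i=3: 18
Match at i=3, j=15: x = 3·16 + 15 = 63.

63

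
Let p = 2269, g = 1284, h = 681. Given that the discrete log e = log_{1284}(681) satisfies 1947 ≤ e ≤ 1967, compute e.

Compute 1284^1947 mod 2269 = 326, then multiply by 1284 repeatedly:
  1284^1947=326  1284^1948=1088  1284^1949=1557  1284^1950=199  1284^1951=1388
  1284^1952=1027  1284^1953=379  1284^1954=1070  1284^1955=1135  1284^1956=642
  1284^1957=681
Found 681 at exponent 1957.

1957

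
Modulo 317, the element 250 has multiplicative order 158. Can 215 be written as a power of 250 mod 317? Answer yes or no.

no

215 ∈ ⟨250⟩ iff 215^158 ≡ 1 (mod 317), since |⟨250⟩| = 158.
215^158 mod 317 = 316.
Since 316 ≠ 1, 215 does not lie in the subgroup.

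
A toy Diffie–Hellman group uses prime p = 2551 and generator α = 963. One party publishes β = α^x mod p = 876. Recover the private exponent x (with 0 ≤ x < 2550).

1299

Baby-step giant-step with m = ceil(sqrt(2550)) = 51.
Baby table (963^j mod 2551 for j=0..50):
  0:1  1:963  2:1356  3:2267  4:2016  5:97  6:1575  7:1431
  8:513  9:1676  10:1756  11:2266  12:1053  13:1292  14:1859  15:1966
  16:416  17:101  18:325  19:1753  20:1928  21:2087  22:2144  23:913
  24:1675  25:793  26:910  27:1337  28:1827  29:1762  30:391  31:1536
  32:2139  33:1200  34:2548  35:2213  36:1034  37:852  38:1605  39:2260
  40:377  41:809  42:1012  43:74  44:2385  45:855  46:1943  47:1226
  48:2076  49:1755  50:1303
Giant step factor: 963^(-51) ≡ 1145 (mod 2551).
Scan 876·1145^i mod 2551 for i = 0, 1, …:
  i=0: 876   i=1: 477   i=2: 251   i=3: 1683
  i=4: 1030   i=5: 788   i=6: 1757   i=7: 1577
  i=8: 2108   i=9: 414     …   i=24: 124
  i=25: 1675
Match at i=25, j=24: x = 25·51 + 24 = 1299.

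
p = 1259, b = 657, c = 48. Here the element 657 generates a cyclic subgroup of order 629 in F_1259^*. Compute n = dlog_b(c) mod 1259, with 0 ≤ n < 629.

516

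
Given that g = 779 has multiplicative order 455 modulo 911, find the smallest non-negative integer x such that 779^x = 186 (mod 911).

Baby-step giant-step with m = ceil(sqrt(455)) = 22.
Baby table (779^j mod 911 for j=0..21):
  0:1  1:779  2:115  3:307  4:471  5:687  6:416  7:659
  8:468  9:172  10:71  11:649  12:877  13:844  14:645  15:494
  16:384  17:328  18:432  19:369  20:486  21:529
Giant step factor: 779^(-22) ≡ 614 (mod 911).
Scan 186·614^i mod 911 for i = 0, 1, …:
  i=0: 186   i=1: 329   i=2: 675   i=3: 856
  i=4: 848   i=5: 491   i=6: 844
Match at i=6, j=13: x = 6·22 + 13 = 145.

145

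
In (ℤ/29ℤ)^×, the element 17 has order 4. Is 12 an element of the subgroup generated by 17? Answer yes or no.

yes

12 ∈ ⟨17⟩ iff 12^4 ≡ 1 (mod 29), since |⟨17⟩| = 4.
12^4 mod 29 = 1.
Since 1 = 1, 12 lies in the subgroup.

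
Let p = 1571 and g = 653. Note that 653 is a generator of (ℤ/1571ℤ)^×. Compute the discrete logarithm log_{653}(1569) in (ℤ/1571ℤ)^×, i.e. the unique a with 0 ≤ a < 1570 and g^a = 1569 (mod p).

202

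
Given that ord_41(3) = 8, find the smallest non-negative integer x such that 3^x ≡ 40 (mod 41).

4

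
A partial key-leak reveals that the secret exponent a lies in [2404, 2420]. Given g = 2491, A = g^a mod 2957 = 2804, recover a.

2408

Compute 2491^2404 mod 2957 = 575, then multiply by 2491 repeatedly:
  2491^2404=575  2491^2405=1137  2491^2406=2418  2491^2407=2786  2491^2408=2804
Found 2804 at exponent 2408.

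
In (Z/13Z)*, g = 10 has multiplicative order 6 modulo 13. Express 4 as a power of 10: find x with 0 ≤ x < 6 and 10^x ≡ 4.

Successive powers of 10 modulo 13:
  10^0=1  10^1=10  10^2=9  10^3=12  10^4=3  10^5=4
So 10^5 ≡ 4 (mod 13), giving x = 5.

5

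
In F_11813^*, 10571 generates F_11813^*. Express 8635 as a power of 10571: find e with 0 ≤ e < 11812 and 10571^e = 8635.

3761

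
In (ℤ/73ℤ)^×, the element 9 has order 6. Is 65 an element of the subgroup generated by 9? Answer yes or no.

yes

⟨9⟩ has order 6; its elements mod 73 are {1, 8, 9, 64, 65, 72}.
65 is in this set.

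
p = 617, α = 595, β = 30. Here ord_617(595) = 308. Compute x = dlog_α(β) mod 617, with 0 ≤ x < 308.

Baby-step giant-step with m = ceil(sqrt(308)) = 18.
Baby table (595^j mod 617 for j=0..17):
  0:1  1:595  2:484  3:458  4:413  5:169  6:601  7:352
  8:277  9:76  10:179  11:381  12:256  13:538  14:504  15:18
  16:221  17:74
Giant step factor: 595^(-18) ≡ 534 (mod 617).
Scan 30·534^i mod 617 for i = 0, 1, …:
  i=0: 30   i=1: 595
Match at i=1, j=1: x = 1·18 + 1 = 19.

19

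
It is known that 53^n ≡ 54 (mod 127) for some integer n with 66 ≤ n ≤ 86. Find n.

69

Compute 53^66 mod 127 = 94, then multiply by 53 repeatedly:
  53^66=94  53^67=29  53^68=13  53^69=54
Found 54 at exponent 69.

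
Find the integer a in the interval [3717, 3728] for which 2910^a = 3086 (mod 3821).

3717

Compute 2910^3717 mod 3821 = 3086, then multiply by 2910 repeatedly:
  2910^3717=3086
Found 3086 at exponent 3717.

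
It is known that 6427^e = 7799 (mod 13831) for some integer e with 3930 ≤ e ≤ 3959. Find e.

3934

Compute 6427^3930 mod 13831 = 9289, then multiply by 6427 repeatedly:
  6427^3930=9289  6427^3931=5807  6427^3932=5551  6427^3933=6128  6427^3934=7799
Found 7799 at exponent 3934.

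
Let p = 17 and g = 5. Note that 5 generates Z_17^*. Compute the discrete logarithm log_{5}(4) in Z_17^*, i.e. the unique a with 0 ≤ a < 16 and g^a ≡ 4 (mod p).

12

Successive powers of 5 modulo 17:
  5^0=1  5^1=5  5^2=8  5^3=6  5^4=13  5^5=14
  5^6=2  5^7=10  5^8=16  5^9=12  5^10=9  5^11=11
  5^12=4
So 5^12 ≡ 4 (mod 17), giving a = 12.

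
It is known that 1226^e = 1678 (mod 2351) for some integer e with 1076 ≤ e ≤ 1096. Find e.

1085

Compute 1226^1076 mod 2351 = 1543, then multiply by 1226 repeatedly:
  1226^1076=1543  1226^1077=1514  1226^1078=1225  1226^1079=1912  1226^1080=165
  1226^1081=104  1226^1082=550  1226^1083=1914  1226^1084=266  1226^1085=1678
Found 1678 at exponent 1085.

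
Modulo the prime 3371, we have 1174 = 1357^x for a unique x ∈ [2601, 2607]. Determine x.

2603

Compute 1357^2601 mod 3371 = 1097, then multiply by 1357 repeatedly:
  1357^2601=1097  1357^2602=2018  1357^2603=1174
Found 1174 at exponent 2603.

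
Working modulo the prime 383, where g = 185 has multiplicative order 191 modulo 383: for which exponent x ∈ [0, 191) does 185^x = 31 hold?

17

Baby-step giant-step with m = ceil(sqrt(191)) = 14.
Baby table (185^j mod 383 for j=0..13):
  0:1  1:185  2:138  3:252  4:277  5:306  6:309  7:98
  8:129  9:119  10:184  11:336  12:114  13:25
Giant step factor: 185^(-14) ≡ 317 (mod 383).
Scan 31·317^i mod 383 for i = 0, 1, …:
  i=0: 31   i=1: 252
Match at i=1, j=3: x = 1·14 + 3 = 17.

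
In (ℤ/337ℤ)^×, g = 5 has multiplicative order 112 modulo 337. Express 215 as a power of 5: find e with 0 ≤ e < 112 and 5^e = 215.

95

Baby-step giant-step with m = ceil(sqrt(112)) = 11.
Baby table (5^j mod 337 for j=0..10):
  0:1  1:5  2:25  3:125  4:288  5:92  6:123  7:278
  8:42  9:210  10:39
Giant step factor: 5^(-11) ≡ 159 (mod 337).
Scan 215·159^i mod 337 for i = 0, 1, …:
  i=0: 215   i=1: 148   i=2: 279   i=3: 214
  i=4: 326   i=5: 273   i=6: 271   i=7: 290
  i=8: 278
Match at i=8, j=7: e = 8·11 + 7 = 95.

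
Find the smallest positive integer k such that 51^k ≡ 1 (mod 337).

The order of 51 must divide p − 1 = 336 = 2^4 · 3 · 7.
Divisors: 1, 2, 3, 4, 6, 7, 8, 12, 14, 16, 21, 24, 28, 42, 48, 56, 84, 112, 168, 336.
Check each in increasing order: 51^1 ≡ 51;  51^2 ≡ 242;  51^3 ≡ 210;  51^4 ≡ 263;  51^6 ≡ 290;  51^7 ≡ 299;  51^8 ≡ 84;  51^12 ≡ 187;  51^14 ≡ 96;  51^16 ≡ 316;  51^21 ≡ 59;  51^24 ≡ 258;  51^28 ≡ 117;  51^42 ≡ 111;  51^48 ≡ 175;  51^56 ≡ 209;  51^84 ≡ 189;  51^112 ≡ 208;  51^168 ≡ 336;  51^336 ≡ 1.
Smallest exponent giving 1 is 336.

336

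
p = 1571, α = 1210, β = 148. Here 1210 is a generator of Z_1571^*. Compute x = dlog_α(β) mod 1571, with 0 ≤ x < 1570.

1185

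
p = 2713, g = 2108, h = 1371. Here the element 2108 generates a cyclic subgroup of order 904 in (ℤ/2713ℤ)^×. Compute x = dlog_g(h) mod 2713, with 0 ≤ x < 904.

Baby-step giant-step with m = ceil(sqrt(904)) = 31.
Baby table (2108^j mod 2713 for j=0..30):
  0:1  1:2108  2:2483  3:787  4:1353  5:761  6:805  7:1315
  8:2047  9:1406  10:1252  11:2180  12:2331  13:505  14:1044  15:509
  16:1337  17:2302  18:1772  19:2288  20:2103  21:82  22:1937  23:131
  24:2135  25:2426  26:3  27:898  28:2023  29:2361  30:1346
Giant step factor: 2108^(-31) ≡ 612 (mod 2713).
Scan 1371·612^i mod 2713 for i = 0, 1, …:
  i=0: 1371   i=1: 735   i=2: 2175   i=3: 1730
  i=4: 690   i=5: 1765   i=6: 406   i=7: 1589
  i=8: 1214   i=9: 2319     …   i=18: 883
  i=19: 509
Match at i=19, j=15: x = 19·31 + 15 = 604.

604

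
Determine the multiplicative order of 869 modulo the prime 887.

886

The order of 869 must divide p − 1 = 886 = 2 · 443.
Divisors: 1, 2, 443, 886.
Check each in increasing order: 869^1 ≡ 869;  869^2 ≡ 324;  869^443 ≡ 886;  869^886 ≡ 1.
Smallest exponent giving 1 is 886.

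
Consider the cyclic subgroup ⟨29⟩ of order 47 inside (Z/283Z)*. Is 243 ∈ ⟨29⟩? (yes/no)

no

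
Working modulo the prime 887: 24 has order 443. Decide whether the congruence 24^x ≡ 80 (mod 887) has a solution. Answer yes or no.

no

80 ∈ ⟨24⟩ iff 80^443 ≡ 1 (mod 887), since |⟨24⟩| = 443.
80^443 mod 887 = 886.
Since 886 ≠ 1, 80 does not lie in the subgroup.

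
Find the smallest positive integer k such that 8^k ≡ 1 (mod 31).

5

The order of 8 must divide p − 1 = 30 = 2 · 3 · 5.
Divisors: 1, 2, 3, 5, 6, 10, 15, 30.
Check each in increasing order: 8^1 ≡ 8;  8^2 ≡ 2;  8^3 ≡ 16;  8^5 ≡ 1.
Smallest exponent giving 1 is 5.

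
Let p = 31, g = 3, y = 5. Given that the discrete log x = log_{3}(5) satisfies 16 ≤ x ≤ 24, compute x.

20

Compute 3^16 mod 31 = 28, then multiply by 3 repeatedly:
  3^16=28  3^17=22  3^18=4  3^19=12  3^20=5
Found 5 at exponent 20.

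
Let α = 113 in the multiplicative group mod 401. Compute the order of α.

The order of 113 must divide p − 1 = 400 = 2^4 · 5^2.
Divisors: 1, 2, 4, 5, 8, 10, 16, 20, 25, 40, 50, 80, 100, 200, 400.
Check each in increasing order: 113^1 ≡ 113;  113^2 ≡ 338;  113^4 ≡ 360;  113^5 ≡ 179;  113^8 ≡ 77;  113^10 ≡ 362;  113^16 ≡ 315;  113^20 ≡ 318;  113^25 ≡ 381;  113^40 ≡ 72;  113^50 ≡ 400;  113^80 ≡ 372;  113^100 ≡ 1.
Smallest exponent giving 1 is 100.

100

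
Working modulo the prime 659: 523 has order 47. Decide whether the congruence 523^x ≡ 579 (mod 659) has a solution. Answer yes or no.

579 ∈ ⟨523⟩ iff 579^47 ≡ 1 (mod 659), since |⟨523⟩| = 47.
579^47 mod 659 = 658.
Since 658 ≠ 1, 579 does not lie in the subgroup.

no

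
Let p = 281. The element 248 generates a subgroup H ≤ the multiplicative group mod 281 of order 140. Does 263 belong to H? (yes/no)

yes

263 ∈ ⟨248⟩ iff 263^140 ≡ 1 (mod 281), since |⟨248⟩| = 140.
263^140 mod 281 = 1.
Since 1 = 1, 263 lies in the subgroup.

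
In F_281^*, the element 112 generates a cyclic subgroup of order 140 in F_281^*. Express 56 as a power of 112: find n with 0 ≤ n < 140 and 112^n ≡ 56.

83

Baby-step giant-step with m = ceil(sqrt(140)) = 12.
Baby table (112^j mod 281 for j=0..11):
  0:1  1:112  2:180  3:209  4:85  5:247  6:126  7:62
  8:200  9:201  10:32  11:212
Giant step factor: 112^(-12) ≡ 279 (mod 281).
Scan 56·279^i mod 281 for i = 0, 1, …:
  i=0: 56   i=1: 169   i=2: 224   i=3: 114
  i=4: 53   i=5: 175   i=6: 212
Match at i=6, j=11: n = 6·12 + 11 = 83.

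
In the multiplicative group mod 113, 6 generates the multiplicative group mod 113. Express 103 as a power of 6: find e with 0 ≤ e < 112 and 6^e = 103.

3

Successive powers of 6 modulo 113:
  6^0=1  6^1=6  6^2=36  6^3=103
So 6^3 ≡ 103 (mod 113), giving e = 3.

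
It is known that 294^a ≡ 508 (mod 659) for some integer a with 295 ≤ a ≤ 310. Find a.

310

Compute 294^295 mod 659 = 362, then multiply by 294 repeatedly:
  294^295=362  294^296=329  294^297=512  294^298=276  294^299=87
  294^300=536  294^301=83  294^302=19  294^303=314  294^304=56
  294^305=648  294^306=61  294^307=141  294^308=596  294^309=589
  294^310=508
Found 508 at exponent 310.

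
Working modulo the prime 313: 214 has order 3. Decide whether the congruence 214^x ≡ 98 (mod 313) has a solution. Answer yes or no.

yes

98 ∈ ⟨214⟩ iff 98^3 ≡ 1 (mod 313), since |⟨214⟩| = 3.
98^3 mod 313 = 1.
Since 1 = 1, 98 lies in the subgroup.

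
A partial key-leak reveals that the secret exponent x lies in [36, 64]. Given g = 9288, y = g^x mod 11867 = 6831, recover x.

41

Compute 9288^36 mod 11867 = 6436, then multiply by 9288 repeatedly:
  9288^36=6436  9288^37=3489  9288^38=8922  9288^39=275  9288^40=2795
  9288^41=6831
Found 6831 at exponent 41.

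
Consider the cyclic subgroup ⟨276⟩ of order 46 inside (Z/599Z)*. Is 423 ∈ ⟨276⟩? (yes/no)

423 ∈ ⟨276⟩ iff 423^46 ≡ 1 (mod 599), since |⟨276⟩| = 46.
423^46 mod 599 = 1.
Since 1 = 1, 423 lies in the subgroup.

yes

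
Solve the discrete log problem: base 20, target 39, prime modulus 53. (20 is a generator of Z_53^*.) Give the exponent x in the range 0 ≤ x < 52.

Successive powers of 20 modulo 53:
  20^0=1  20^1=20  20^2=29  20^3=50  20^4=46  20^5=19
  20^6=9  20^7=21  20^8=49  20^9=26  20^10=43  20^11=12
  20^12=28  20^13=30  20^14=17  20^15=22  20^16=16  20^17=2
  20^18=40  20^19=5  20^20=47  20^21=39
So 20^21 ≡ 39 (mod 53), giving x = 21.

21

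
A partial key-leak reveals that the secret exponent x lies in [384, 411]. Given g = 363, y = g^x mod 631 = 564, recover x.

Compute 363^384 mod 631 = 428, then multiply by 363 repeatedly:
  363^384=428  363^385=138  363^386=245  363^387=595  363^388=183
  363^389=174  363^390=62  363^391=421  363^392=121  363^393=384
  363^394=572  363^395=37  363^396=180  363^397=347  363^398=392
  363^399=321  363^400=419  363^401=26  363^402=604  363^403=295
  363^404=446  363^405=362  363^406=158  363^407=564
Found 564 at exponent 407.

407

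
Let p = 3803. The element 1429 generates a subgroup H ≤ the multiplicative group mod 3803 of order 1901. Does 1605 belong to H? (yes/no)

no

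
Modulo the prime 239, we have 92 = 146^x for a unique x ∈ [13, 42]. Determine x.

23

Compute 146^13 mod 239 = 236, then multiply by 146 repeatedly:
  146^13=236  146^14=40  146^15=104  146^16=127  146^17=139
  146^18=218  146^19=41  146^20=11  146^21=172  146^22=17
  146^23=92
Found 92 at exponent 23.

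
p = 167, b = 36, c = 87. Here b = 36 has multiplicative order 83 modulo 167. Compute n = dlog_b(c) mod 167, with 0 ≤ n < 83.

74

Baby-step giant-step with m = ceil(sqrt(83)) = 10.
Baby table (36^j mod 167 for j=0..9):
  0:1  1:36  2:127  3:63  4:97  5:152  6:128  7:99
  8:57  9:48
Giant step factor: 36^(-10) ≡ 72 (mod 167).
Scan 87·72^i mod 167 for i = 0, 1, …:
  i=0: 87   i=1: 85   i=2: 108   i=3: 94
  i=4: 88   i=5: 157   i=6: 115   i=7: 97
Match at i=7, j=4: n = 7·10 + 4 = 74.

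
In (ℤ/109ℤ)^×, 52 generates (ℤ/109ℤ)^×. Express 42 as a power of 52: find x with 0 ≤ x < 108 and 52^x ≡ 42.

5

Successive powers of 52 modulo 109:
  52^0=1  52^1=52  52^2=88  52^3=107  52^4=5  52^5=42
So 52^5 ≡ 42 (mod 109), giving x = 5.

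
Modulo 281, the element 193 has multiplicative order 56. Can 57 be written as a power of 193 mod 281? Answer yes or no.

no

57 ∈ ⟨193⟩ iff 57^56 ≡ 1 (mod 281), since |⟨193⟩| = 56.
57^56 mod 281 = 90.
Since 90 ≠ 1, 57 does not lie in the subgroup.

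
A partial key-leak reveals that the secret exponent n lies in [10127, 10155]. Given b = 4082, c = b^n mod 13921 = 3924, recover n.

10146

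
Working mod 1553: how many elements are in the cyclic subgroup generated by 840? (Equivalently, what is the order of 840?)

1552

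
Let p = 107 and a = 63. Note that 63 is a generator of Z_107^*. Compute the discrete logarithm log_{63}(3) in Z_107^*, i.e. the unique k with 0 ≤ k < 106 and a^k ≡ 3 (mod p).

78

Baby-step giant-step with m = ceil(sqrt(106)) = 11.
Baby table (63^j mod 107 for j=0..10):
  0:1  1:63  2:10  3:95  4:100  5:94  6:37  7:84
  8:49  9:91  10:62
Giant step factor: 63^(-11) ≡ 2 (mod 107).
Scan 3·2^i mod 107 for i = 0, 1, …:
  i=0: 3   i=1: 6   i=2: 12   i=3: 24
  i=4: 48   i=5: 96   i=6: 85   i=7: 63
Match at i=7, j=1: k = 7·11 + 1 = 78.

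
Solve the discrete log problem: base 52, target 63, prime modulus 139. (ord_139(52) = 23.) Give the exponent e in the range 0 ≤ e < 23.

2

Successive powers of 52 modulo 139:
  52^0=1  52^1=52  52^2=63
So 52^2 ≡ 63 (mod 139), giving e = 2.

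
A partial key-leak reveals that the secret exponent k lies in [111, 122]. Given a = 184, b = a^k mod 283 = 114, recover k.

115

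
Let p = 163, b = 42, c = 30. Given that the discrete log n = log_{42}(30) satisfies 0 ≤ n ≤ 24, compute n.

9

Compute 42^0 mod 163 = 1, then multiply by 42 repeatedly:
  42^0=1  42^1=42  42^2=134  42^3=86  42^4=26
  42^5=114  42^6=61  42^7=117  42^8=24  42^9=30
Found 30 at exponent 9.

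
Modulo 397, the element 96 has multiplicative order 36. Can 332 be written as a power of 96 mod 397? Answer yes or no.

no

332 ∈ ⟨96⟩ iff 332^36 ≡ 1 (mod 397), since |⟨96⟩| = 36.
332^36 mod 397 = 99.
Since 99 ≠ 1, 332 does not lie in the subgroup.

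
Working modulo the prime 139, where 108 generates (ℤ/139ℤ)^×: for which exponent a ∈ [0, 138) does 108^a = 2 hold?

53

Baby-step giant-step with m = ceil(sqrt(138)) = 12.
Baby table (108^j mod 139 for j=0..11):
  0:1  1:108  2:127  3:94  4:5  5:123  6:79  7:53
  8:25  9:59  10:117  11:126
Giant step factor: 108^(-12) ≡ 129 (mod 139).
Scan 2·129^i mod 139 for i = 0, 1, …:
  i=0: 2   i=1: 119   i=2: 61   i=3: 85
  i=4: 123
Match at i=4, j=5: a = 4·12 + 5 = 53.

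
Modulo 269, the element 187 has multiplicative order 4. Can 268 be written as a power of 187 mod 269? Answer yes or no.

268 ∈ ⟨187⟩ iff 268^4 ≡ 1 (mod 269), since |⟨187⟩| = 4.
268^4 mod 269 = 1.
Since 1 = 1, 268 lies in the subgroup.

yes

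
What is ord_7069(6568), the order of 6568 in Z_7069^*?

The order of 6568 must divide p − 1 = 7068 = 2^2 · 3 · 19 · 31.
Divisors: 1, 2, 3, 4, 6, 12, 19, 31, 38, 57, 62, 76, 93, 114, 124, 186, 228, 372, 589, 1178, 1767, 2356, 3534, 7068.
Check each in increasing order: 6568^1 ≡ 6568;  6568^2 ≡ 3586;  6568^3 ≡ 6009;  6568^4 ≡ 885;  6568^6 ≡ 6698;  6568^12 ≡ 3330;  6568^19 ≡ 2928;  6568^31 ≡ 2089;  6568^38 ≡ 5556;  6568^57 ≡ 2199;  6568^62 ≡ 2348;  6568^76 ≡ 5882;  6568^93 ≡ 6155;  6568^114 ≡ 405;  6568^124 ≡ 6353;  6568^186 ≡ 1254;  6568^228 ≡ 1438;  6568^372 ≡ 3198;  6568^589 ≡ 6881;  6568^1178 ≡ 7068;  6568^1767 ≡ 188;  6568^2356 ≡ 1.
Smallest exponent giving 1 is 2356.

2356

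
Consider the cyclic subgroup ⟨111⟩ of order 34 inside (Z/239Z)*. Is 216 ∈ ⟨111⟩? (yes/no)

216 ∈ ⟨111⟩ iff 216^34 ≡ 1 (mod 239), since |⟨111⟩| = 34.
216^34 mod 239 = 1.
Since 1 = 1, 216 lies in the subgroup.

yes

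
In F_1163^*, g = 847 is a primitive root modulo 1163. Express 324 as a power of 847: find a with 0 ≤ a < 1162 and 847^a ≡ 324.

Baby-step giant-step with m = ceil(sqrt(1162)) = 35.
Baby table (847^j mod 1163 for j=0..34):
  0:1  1:847  2:1001  3:20  4:658  5:249  6:400  7:367
  8:328  9:1022  10:362  11:745  12:669  13:262  14:944  15:587
  16:588  17:272  18:110  19:130  20:788  21:1037  22:274  23:641
  24:969  25:828  26:27  27:772  28:278  29:540  30:321  31:908
  32:333  33:605  34:715
Giant step factor: 847^(-35) ≡ 128 (mod 1163).
Scan 324·128^i mod 1163 for i = 0, 1, …:
  i=0: 324   i=1: 767   i=2: 484   i=3: 313
  i=4: 522   i=5: 525   i=6: 909   i=7: 52
  i=8: 841   i=9: 652     …   i=20: 644
  i=21: 1022
Match at i=21, j=9: a = 21·35 + 9 = 744.

744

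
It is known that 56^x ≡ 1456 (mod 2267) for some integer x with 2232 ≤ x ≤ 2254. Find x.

2251

Compute 56^2232 mod 2267 = 246, then multiply by 56 repeatedly:
  56^2232=246  56^2233=174  56^2234=676  56^2235=1584  56^2236=291
  56^2237=427  56^2238=1242  56^2239=1542  56^2240=206  56^2241=201
  56^2242=2188  56^2243=110  56^2244=1626  56^2245=376  56^2246=653
  56^2247=296  56^2248=707  56^2249=1053  56^2250=26  56^2251=1456
Found 1456 at exponent 2251.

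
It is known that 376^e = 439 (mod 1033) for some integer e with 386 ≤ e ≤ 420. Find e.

389

Compute 376^386 mod 1033 = 656, then multiply by 376 repeatedly:
  376^386=656  376^387=802  376^388=949  376^389=439
Found 439 at exponent 389.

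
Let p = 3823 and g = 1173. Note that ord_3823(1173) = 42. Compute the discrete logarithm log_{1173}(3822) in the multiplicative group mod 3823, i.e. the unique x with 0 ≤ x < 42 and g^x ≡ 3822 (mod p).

21

Successive powers of 1173 modulo 3823:
  1173^0=1  1173^1=1173  1173^2=3472  1173^3=1161  1173^4=865  1173^5=1550
  1173^6=2225  1173^7=2639  1173^8=2740  1173^9=2700  1173^10=1656  1173^11=404
  1173^12=3663  1173^13=3470  1173^14=2638  1173^15=1567  1173^16=3051  1173^17=495
  1173^18=3362  1173^19=2113  1173^20=1245  1173^21=3822
So 1173^21 ≡ 3822 (mod 3823), giving x = 21.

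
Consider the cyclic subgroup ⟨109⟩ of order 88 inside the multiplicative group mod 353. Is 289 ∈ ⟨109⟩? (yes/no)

yes

289 ∈ ⟨109⟩ iff 289^88 ≡ 1 (mod 353), since |⟨109⟩| = 88.
289^88 mod 353 = 1.
Since 1 = 1, 289 lies in the subgroup.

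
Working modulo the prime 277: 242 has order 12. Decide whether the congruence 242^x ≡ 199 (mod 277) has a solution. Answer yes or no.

199 ∈ ⟨242⟩ iff 199^12 ≡ 1 (mod 277), since |⟨242⟩| = 12.
199^12 mod 277 = 30.
Since 30 ≠ 1, 199 does not lie in the subgroup.

no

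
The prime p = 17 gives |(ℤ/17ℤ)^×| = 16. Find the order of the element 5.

The order of 5 must divide p − 1 = 16 = 2^4.
Divisors: 1, 2, 4, 8, 16.
Check each in increasing order: 5^1 ≡ 5;  5^2 ≡ 8;  5^4 ≡ 13;  5^8 ≡ 16;  5^16 ≡ 1.
Smallest exponent giving 1 is 16.

16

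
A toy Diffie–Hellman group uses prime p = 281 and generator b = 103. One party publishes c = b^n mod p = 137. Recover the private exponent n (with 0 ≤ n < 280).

62

Baby-step giant-step with m = ceil(sqrt(280)) = 17.
Baby table (103^j mod 281 for j=0..16):
  0:1  1:103  2:212  3:199  4:265  5:38  6:261  7:188
  8:256  9:235  10:39  11:83  12:119  13:174  14:219  15:77
  16:63
Giant step factor: 103^(-17) ≡ 227 (mod 281).
Scan 137·227^i mod 281 for i = 0, 1, …:
  i=0: 137   i=1: 189   i=2: 191   i=3: 83
Match at i=3, j=11: n = 3·17 + 11 = 62.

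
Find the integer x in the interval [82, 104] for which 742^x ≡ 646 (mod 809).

Compute 742^82 mod 809 = 417, then multiply by 742 repeatedly:
  742^82=417  742^83=376  742^84=696  742^85=290  742^86=795
  742^87=129  742^88=256  742^89=646
Found 646 at exponent 89.

89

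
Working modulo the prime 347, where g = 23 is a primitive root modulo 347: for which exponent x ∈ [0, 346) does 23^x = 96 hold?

131

Baby-step giant-step with m = ceil(sqrt(346)) = 19.
Baby table (23^j mod 347 for j=0..18):
  0:1  1:23  2:182  3:22  4:159  5:187  6:137  7:28
  8:297  9:238  10:269  11:288  12:31  13:19  14:90  15:335
  16:71  17:245  18:83
Giant step factor: 23^(-19) ≡ 2 (mod 347).
Scan 96·2^i mod 347 for i = 0, 1, …:
  i=0: 96   i=1: 192   i=2: 37   i=3: 74
  i=4: 148   i=5: 296   i=6: 245
Match at i=6, j=17: x = 6·19 + 17 = 131.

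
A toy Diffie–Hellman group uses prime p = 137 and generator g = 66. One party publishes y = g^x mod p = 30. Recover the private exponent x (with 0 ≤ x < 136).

62

Baby-step giant-step with m = ceil(sqrt(136)) = 12.
Baby table (66^j mod 137 for j=0..11):
  0:1  1:66  2:109  3:70  4:99  5:95  6:105  7:80
  8:74  9:89  10:120  11:111
Giant step factor: 66^(-12) ≡ 78 (mod 137).
Scan 30·78^i mod 137 for i = 0, 1, …:
  i=0: 30   i=1: 11   i=2: 36   i=3: 68
  i=4: 98   i=5: 109
Match at i=5, j=2: x = 5·12 + 2 = 62.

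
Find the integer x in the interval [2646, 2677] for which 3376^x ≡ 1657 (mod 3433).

Compute 3376^2646 mod 3433 = 1064, then multiply by 3376 repeatedly:
  3376^2646=1064  3376^2647=1146  3376^2648=3338  3376^2649=1982  3376^2650=315
  3376^2651=2643  3376^2652=401  3376^2653=1174  3376^2654=1742  3376^2655=263
  3376^2656=2174  3376^2657=3103  3376^2658=1645  3376^2659=2359  3376^2660=2857
  3376^2661=1935  3376^2662=2994  3376^2663=992  3376^2664=1817  3376^2665=2854
  3376^2666=2106  3376^2667=113  3376^2668=425  3376^2669=3239  3376^2670=759
  3376^2671=1366  3376^2672=1097  3376^2673=2698  3376^2674=699  3376^2675=1353
  3376^2676=1838  3376^2677=1657
Found 1657 at exponent 2677.

2677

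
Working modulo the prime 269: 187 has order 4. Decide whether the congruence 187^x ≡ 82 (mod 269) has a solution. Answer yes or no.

82 ∈ ⟨187⟩ iff 82^4 ≡ 1 (mod 269), since |⟨187⟩| = 4.
82^4 mod 269 = 1.
Since 1 = 1, 82 lies in the subgroup.

yes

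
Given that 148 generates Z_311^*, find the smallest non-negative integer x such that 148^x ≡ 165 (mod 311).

Baby-step giant-step with m = ceil(sqrt(310)) = 18.
Baby table (148^j mod 311 for j=0..17):
  0:1  1:148  2:134  3:239  4:229  5:304  6:208  7:306
  8:193  9:263  10:49  11:99  12:35  13:204  14:25  15:279
  16:240  17:66
Giant step factor: 148^(-18) ≡ 120 (mod 311).
Scan 165·120^i mod 311 for i = 0, 1, …:
  i=0: 165   i=1: 207   i=2: 271   i=3: 176
  i=4: 283   i=5: 61   i=6: 167   i=7: 136
  i=8: 148
Match at i=8, j=1: x = 8·18 + 1 = 145.

145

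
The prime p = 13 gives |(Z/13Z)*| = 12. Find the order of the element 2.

The order of 2 must divide p − 1 = 12 = 2^2 · 3.
Divisors: 1, 2, 3, 4, 6, 12.
Check each in increasing order: 2^1 ≡ 2;  2^2 ≡ 4;  2^3 ≡ 8;  2^4 ≡ 3;  2^6 ≡ 12;  2^12 ≡ 1.
Smallest exponent giving 1 is 12.

12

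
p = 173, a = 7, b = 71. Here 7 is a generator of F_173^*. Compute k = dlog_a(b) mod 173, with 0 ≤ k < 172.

145

Baby-step giant-step with m = ceil(sqrt(172)) = 14.
Baby table (7^j mod 173 for j=0..13):
  0:1  1:7  2:49  3:170  4:152  5:26  6:9  7:63
  8:95  9:146  10:157  11:61  12:81  13:48
Giant step factor: 7^(-14) ≡ 121 (mod 173).
Scan 71·121^i mod 173 for i = 0, 1, …:
  i=0: 71   i=1: 114   i=2: 127   i=3: 143
  i=4: 3   i=5: 17   i=6: 154   i=7: 123
  i=8: 5   i=9: 86   i=10: 26
Match at i=10, j=5: k = 10·14 + 5 = 145.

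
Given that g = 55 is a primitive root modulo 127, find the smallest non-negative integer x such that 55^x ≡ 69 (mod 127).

52

Baby-step giant-step with m = ceil(sqrt(126)) = 12.
Baby table (55^j mod 127 for j=0..11):
  0:1  1:55  2:104  3:5  4:21  5:12  6:25  7:105
  8:60  9:125  10:17  11:46
Giant step factor: 55^(-12) ≡ 38 (mod 127).
Scan 69·38^i mod 127 for i = 0, 1, …:
  i=0: 69   i=1: 82   i=2: 68   i=3: 44
  i=4: 21
Match at i=4, j=4: x = 4·12 + 4 = 52.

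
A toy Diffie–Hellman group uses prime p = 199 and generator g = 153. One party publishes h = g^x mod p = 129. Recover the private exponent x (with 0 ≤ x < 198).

Baby-step giant-step with m = ceil(sqrt(198)) = 15.
Baby table (153^j mod 199 for j=0..14):
  0:1  1:153  2:126  3:174  4:155  5:34  6:28  7:105
  8:145  9:96  10:161  11:156  12:187  13:154  14:80
Giant step factor: 153^(-15) ≡ 67 (mod 199).
Scan 129·67^i mod 199 for i = 0, 1, …:
  i=0: 129   i=1: 86   i=2: 190   i=3: 193
  i=4: 195   i=5: 130   i=6: 153
Match at i=6, j=1: x = 6·15 + 1 = 91.

91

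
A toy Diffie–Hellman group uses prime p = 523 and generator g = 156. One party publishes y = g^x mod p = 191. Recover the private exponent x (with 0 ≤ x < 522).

252

Baby-step giant-step with m = ceil(sqrt(522)) = 23.
Baby table (156^j mod 523 for j=0..22):
  0:1  1:156  2:278  3:482  4:403  5:108  6:112  7:213
  8:279  9:115  10:158  11:67  12:515  13:321  14:391  15:328
  16:437  17:182  18:150  19:388  20:383  21:126  22:305
Giant step factor: 156^(-23) ≡ 362 (mod 523).
Scan 191·362^i mod 523 for i = 0, 1, …:
  i=0: 191   i=1: 106   i=2: 193   i=3: 307
  i=4: 258   i=5: 302   i=6: 17   i=7: 401
  i=8: 291   i=9: 219   i=10: 305
Match at i=10, j=22: x = 10·23 + 22 = 252.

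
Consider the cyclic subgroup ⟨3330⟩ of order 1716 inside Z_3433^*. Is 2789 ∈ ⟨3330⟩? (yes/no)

2789 ∈ ⟨3330⟩ iff 2789^1716 ≡ 1 (mod 3433), since |⟨3330⟩| = 1716.
2789^1716 mod 3433 = 3432.
Since 3432 ≠ 1, 2789 does not lie in the subgroup.

no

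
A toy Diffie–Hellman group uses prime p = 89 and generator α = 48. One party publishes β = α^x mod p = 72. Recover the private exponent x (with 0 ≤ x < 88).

82

Baby-step giant-step with m = ceil(sqrt(88)) = 10.
Baby table (48^j mod 89 for j=0..9):
  0:1  1:48  2:79  3:54  4:11  5:83  6:68  7:60
  8:32  9:23
Giant step factor: 48^(-10) ≡ 47 (mod 89).
Scan 72·47^i mod 89 for i = 0, 1, …:
  i=0: 72   i=1: 2   i=2: 5   i=3: 57
  i=4: 9   i=5: 67   i=6: 34   i=7: 85
  i=8: 79
Match at i=8, j=2: x = 8·10 + 2 = 82.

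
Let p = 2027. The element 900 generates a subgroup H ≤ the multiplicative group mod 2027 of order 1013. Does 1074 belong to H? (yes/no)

1074 ∈ ⟨900⟩ iff 1074^1013 ≡ 1 (mod 2027), since |⟨900⟩| = 1013.
1074^1013 mod 2027 = 2026.
Since 2026 ≠ 1, 1074 does not lie in the subgroup.

no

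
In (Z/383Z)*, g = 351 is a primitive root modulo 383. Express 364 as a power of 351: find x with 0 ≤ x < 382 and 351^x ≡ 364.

23

Successive powers of 351 modulo 383:
  351^0=1  351^1=351  351^2=258  351^3=170  351^4=305  351^5=198
  351^6=175  351^7=145  351^8=339  351^9=259  351^10=138  351^11=180
  351^12=368  351^13=97  351^14=343  351^15=131  351^16=21  351^17=94
  351^18=56  351^19=123  351^20=277  351^21=328  351^22=228  351^23=364
So 351^23 ≡ 364 (mod 383), giving x = 23.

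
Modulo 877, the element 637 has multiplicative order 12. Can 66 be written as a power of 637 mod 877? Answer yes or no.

no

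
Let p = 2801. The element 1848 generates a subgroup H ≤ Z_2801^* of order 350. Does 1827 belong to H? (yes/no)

no

1827 ∈ ⟨1848⟩ iff 1827^350 ≡ 1 (mod 2801), since |⟨1848⟩| = 350.
1827^350 mod 2801 = 576.
Since 576 ≠ 1, 1827 does not lie in the subgroup.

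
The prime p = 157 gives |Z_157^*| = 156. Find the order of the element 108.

13

The order of 108 must divide p − 1 = 156 = 2^2 · 3 · 13.
Divisors: 1, 2, 3, 4, 6, 12, 13, 26, 39, 52, 78, 156.
Check each in increasing order: 108^1 ≡ 108;  108^2 ≡ 46;  108^3 ≡ 101;  108^4 ≡ 75;  108^6 ≡ 153;  108^12 ≡ 16;  108^13 ≡ 1.
Smallest exponent giving 1 is 13.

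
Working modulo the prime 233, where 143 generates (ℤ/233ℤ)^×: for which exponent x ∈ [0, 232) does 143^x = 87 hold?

135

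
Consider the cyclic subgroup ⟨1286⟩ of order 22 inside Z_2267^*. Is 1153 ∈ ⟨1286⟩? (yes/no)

yes

1153 ∈ ⟨1286⟩ iff 1153^22 ≡ 1 (mod 2267), since |⟨1286⟩| = 22.
1153^22 mod 2267 = 1.
Since 1 = 1, 1153 lies in the subgroup.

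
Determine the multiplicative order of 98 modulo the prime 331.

330

The order of 98 must divide p − 1 = 330 = 2 · 3 · 5 · 11.
Divisors: 1, 2, 3, 5, 6, 10, 11, 15, 22, 30, 33, 55, 66, 110, 165, 330.
Check each in increasing order: 98^1 ≡ 98;  98^2 ≡ 5;  98^3 ≡ 159;  98^5 ≡ 133;  98^6 ≡ 125;  98^10 ≡ 146;  98^11 ≡ 75;  98^15 ≡ 220;  98^22 ≡ 329;  98^30 ≡ 74;  98^33 ≡ 181;  98^55 ≡ 300;  98^66 ≡ 323;  98^110 ≡ 299;  98^165 ≡ 330;  98^330 ≡ 1.
Smallest exponent giving 1 is 330.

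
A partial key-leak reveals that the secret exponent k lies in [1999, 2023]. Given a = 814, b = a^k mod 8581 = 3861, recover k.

2014

Compute 814^1999 mod 8581 = 4654, then multiply by 814 repeatedly:
  814^1999=4654  814^2000=4135  814^2001=2138  814^2002=6970  814^2003=1539
  814^2004=8501  814^2005=3528  814^2006=5738  814^2007=2668  814^2008=759
  814^2009=8575  814^2010=3697  814^2011=6008  814^2012=7923  814^2013=4991
  814^2014=3861
Found 3861 at exponent 2014.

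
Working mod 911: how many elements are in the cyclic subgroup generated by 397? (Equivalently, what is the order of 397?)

The order of 397 must divide p − 1 = 910 = 2 · 5 · 7 · 13.
Divisors: 1, 2, 5, 7, 10, 13, 14, 26, 35, 65, 70, 91, 130, 182, 455, 910.
Check each in increasing order: 397^1 ≡ 397;  397^2 ≡ 6;  397^5 ≡ 627;  397^7 ≡ 118;  397^10 ≡ 488;  397^13 ≡ 891;  397^14 ≡ 259;  397^26 ≡ 400;  397^35 ≡ 790;  397^65 ≡ 343;  397^70 ≡ 65;  397^91 ≡ 550;  397^130 ≡ 130;  397^182 ≡ 48;  397^455 ≡ 910;  397^910 ≡ 1.
Smallest exponent giving 1 is 910.

910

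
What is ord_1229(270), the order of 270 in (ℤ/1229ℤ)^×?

307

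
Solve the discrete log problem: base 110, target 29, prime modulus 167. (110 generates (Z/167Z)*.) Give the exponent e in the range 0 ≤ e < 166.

96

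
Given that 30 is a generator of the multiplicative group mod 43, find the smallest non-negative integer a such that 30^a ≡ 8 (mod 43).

15

Baby-step giant-step with m = ceil(sqrt(42)) = 7.
Baby table (30^j mod 43 for j=0..6):
  0:1  1:30  2:40  3:39  4:9  5:12  6:16
Giant step factor: 30^(-7) ≡ 37 (mod 43).
Scan 8·37^i mod 43 for i = 0, 1, …:
  i=0: 8   i=1: 38   i=2: 30
Match at i=2, j=1: a = 2·7 + 1 = 15.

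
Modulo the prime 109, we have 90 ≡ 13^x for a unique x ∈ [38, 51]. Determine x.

Compute 13^38 mod 109 = 74, then multiply by 13 repeatedly:
  13^38=74  13^39=90
Found 90 at exponent 39.

39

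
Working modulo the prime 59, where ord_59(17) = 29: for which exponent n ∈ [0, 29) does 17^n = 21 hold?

Successive powers of 17 modulo 59:
  17^0=1  17^1=17  17^2=53  17^3=16  17^4=36  17^5=22
  17^6=20  17^7=45  17^8=57  17^9=25  17^10=12  17^11=27
  17^12=46  17^13=15  17^14=19  17^15=28  17^16=4  17^17=9
  17^18=35  17^19=5  17^20=26  17^21=29  17^22=21
So 17^22 ≡ 21 (mod 59), giving n = 22.

22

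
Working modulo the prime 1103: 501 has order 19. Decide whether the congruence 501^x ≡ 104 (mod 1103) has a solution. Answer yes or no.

no

104 ∈ ⟨501⟩ iff 104^19 ≡ 1 (mod 1103), since |⟨501⟩| = 19.
104^19 mod 1103 = 322.
Since 322 ≠ 1, 104 does not lie in the subgroup.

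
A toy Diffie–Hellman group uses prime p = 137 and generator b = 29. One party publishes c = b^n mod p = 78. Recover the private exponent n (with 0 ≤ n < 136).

108

Baby-step giant-step with m = ceil(sqrt(136)) = 12.
Baby table (29^j mod 137 for j=0..11):
  0:1  1:29  2:19  3:3  4:87  5:57  6:9  7:124
  8:34  9:27  10:98  11:102
Giant step factor: 29^(-12) ≡ 22 (mod 137).
Scan 78·22^i mod 137 for i = 0, 1, …:
  i=0: 78   i=1: 72   i=2: 77   i=3: 50
  i=4: 4   i=5: 88   i=6: 18   i=7: 122
  i=8: 81   i=9: 1
Match at i=9, j=0: n = 9·12 + 0 = 108.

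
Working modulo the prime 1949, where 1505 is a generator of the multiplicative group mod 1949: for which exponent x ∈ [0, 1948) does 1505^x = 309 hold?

Baby-step giant-step with m = ceil(sqrt(1948)) = 45.
Baby table (1505^j mod 1949 for j=0..44):
  0:1  1:1505  2:287  3:1206  4:511  5:1149  6:482  7:382
  8:1904  9:490  10:728  11:302  12:393  13:918  14:1698  15:351
  16:76  17:1338  18:373  19:53  20:1805  21:1568  22:1550  23:1746
  24:478  25:209  26:756  27:1513  28:633  29:1553  30:414  31:1339
  32:1878  33:340  34:1062  35:130  36:750  37:279  38:860  39:164
  40:1246  41:292  42:935  43:1946  44:1332
Giant step factor: 1505^(-45) ≡ 249 (mod 1949).
Scan 309·249^i mod 1949 for i = 0, 1, …:
  i=0: 309   i=1: 930   i=2: 1588   i=3: 1714
  i=4: 1904
Match at i=4, j=8: x = 4·45 + 8 = 188.

188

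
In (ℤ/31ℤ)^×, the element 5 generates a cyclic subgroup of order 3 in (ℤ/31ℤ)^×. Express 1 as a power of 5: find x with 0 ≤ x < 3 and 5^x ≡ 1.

Successive powers of 5 modulo 31:
  5^0=1
So 5^0 ≡ 1 (mod 31), giving x = 0.

0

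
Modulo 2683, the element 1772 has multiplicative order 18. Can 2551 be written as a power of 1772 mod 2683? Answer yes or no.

2551 ∈ ⟨1772⟩ iff 2551^18 ≡ 1 (mod 2683), since |⟨1772⟩| = 18.
2551^18 mod 2683 = 1.
Since 1 = 1, 2551 lies in the subgroup.

yes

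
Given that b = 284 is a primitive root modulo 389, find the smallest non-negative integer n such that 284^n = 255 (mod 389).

Baby-step giant-step with m = ceil(sqrt(388)) = 20.
Baby table (284^j mod 389 for j=0..19):
  0:1  1:284  2:133  3:39  4:184  5:130  6:354  7:174
  8:13  9:191  10:173  11:118  12:58  13:134  14:323  15:317
  16:169  17:149  18:304  19:367
Giant step factor: 284^(-20) ≡ 81 (mod 389).
Scan 255·81^i mod 389 for i = 0, 1, …:
  i=0: 255   i=1: 38   i=2: 355   i=3: 358
  i=4: 212   i=5: 56   i=6: 257   i=7: 200
  i=8: 251   i=9: 103   i=10: 174
Match at i=10, j=7: n = 10·20 + 7 = 207.

207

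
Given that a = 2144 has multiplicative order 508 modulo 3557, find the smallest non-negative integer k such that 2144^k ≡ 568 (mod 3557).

204

Baby-step giant-step with m = ceil(sqrt(508)) = 23.
Baby table (2144^j mod 3557 for j=0..22):
  0:1  1:2144  2:1092  3:742  4:869  5:2825  6:2786  7:981
  8:1077  9:595  10:2274  11:2366  12:422  13:1290  14:1971  15:108
  16:347  17:555  18:1882  19:1370  20:2755  21:2100  22:2795
Giant step factor: 2144^(-23) ≡ 678 (mod 3557).
Scan 568·678^i mod 3557 for i = 0, 1, …:
  i=0: 568   i=1: 948   i=2: 2484   i=3: 1691
  i=4: 1144   i=5: 206   i=6: 945   i=7: 450
  i=8: 2755
Match at i=8, j=20: k = 8·23 + 20 = 204.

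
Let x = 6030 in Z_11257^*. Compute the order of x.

3752

The order of 6030 must divide p − 1 = 11256 = 2^3 · 3 · 7 · 67.
Divisors: 1, 2, 3, 4, 6, 7, 8, 12, 14, 21, 24, 28, 42, 56, 67, 84, 134, 168, 201, 268, 402, 469, 536, 804, 938, 1407, 1608, 1876, 2814, 3752, 5628, 11256.
Check each in increasing order: 6030^1 ≡ 6030;  6030^2 ≡ 790;  6030^3 ≡ 1989;  6030^4 ≡ 4965;  6030^6 ≡ 4914;  6030^7 ≡ 2996;  6030^8 ≡ 9652;  6030^12 ≡ 1131;  6030^14 ≡ 4187;  6030^21 ≡ 3954;  6030^24 ≡ 7120;  6030^28 ≡ 3820;  6030^42 ≡ 9400;  6030^56 ≡ 3328;  6030^67 ≡ 7300;  6030^84 ≡ 3807;  6030^134 ≡ 10619;  6030^168 ≡ 5490;  6030^201 ≡ 2998;  6030^268 ≡ 1792;  6030^402 ≡ 4918;  6030^469 ≡ 2827;  6030^536 ≡ 3019;  6030^804 ≡ 6688;  6030^938 ≡ 10716;  6030^1407 ≡ 1545;  6030^1608 ≡ 5283;  6030^1876 ≡ 11256;  6030^2814 ≡ 541;  6030^3752 ≡ 1.
Smallest exponent giving 1 is 3752.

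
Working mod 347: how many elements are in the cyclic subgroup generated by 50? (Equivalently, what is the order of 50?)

346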